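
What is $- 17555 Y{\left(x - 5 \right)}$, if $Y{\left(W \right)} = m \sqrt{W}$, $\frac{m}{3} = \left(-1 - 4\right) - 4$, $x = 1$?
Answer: $947970 i \approx 9.4797 \cdot 10^{5} i$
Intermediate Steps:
$m = -27$ ($m = 3 \left(\left(-1 - 4\right) - 4\right) = 3 \left(-5 - 4\right) = 3 \left(-9\right) = -27$)
$Y{\left(W \right)} = - 27 \sqrt{W}$
$- 17555 Y{\left(x - 5 \right)} = - 17555 \left(- 27 \sqrt{1 - 5}\right) = - 17555 \left(- 27 \sqrt{-4}\right) = - 17555 \left(- 27 \cdot 2 i\right) = - 17555 \left(- 54 i\right) = 947970 i$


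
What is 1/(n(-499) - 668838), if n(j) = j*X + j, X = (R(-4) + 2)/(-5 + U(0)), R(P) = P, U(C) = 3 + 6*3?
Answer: -8/5354197 ≈ -1.4942e-6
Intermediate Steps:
U(C) = 21 (U(C) = 3 + 18 = 21)
X = -1/8 (X = (-4 + 2)/(-5 + 21) = -2/16 = -2*1/16 = -1/8 ≈ -0.12500)
n(j) = 7*j/8 (n(j) = j*(-1/8) + j = -j/8 + j = 7*j/8)
1/(n(-499) - 668838) = 1/((7/8)*(-499) - 668838) = 1/(-3493/8 - 668838) = 1/(-5354197/8) = -8/5354197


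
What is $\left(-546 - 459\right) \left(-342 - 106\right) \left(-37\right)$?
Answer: $-16658880$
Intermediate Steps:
$\left(-546 - 459\right) \left(-342 - 106\right) \left(-37\right) = \left(-1005\right) \left(-448\right) \left(-37\right) = 450240 \left(-37\right) = -16658880$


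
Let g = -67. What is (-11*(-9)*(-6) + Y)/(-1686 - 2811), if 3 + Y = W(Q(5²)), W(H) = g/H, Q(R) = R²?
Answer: 373192/2810625 ≈ 0.13278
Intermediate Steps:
W(H) = -67/H
Y = -1942/625 (Y = -3 - 67/((5²)²) = -3 - 67/(25²) = -3 - 67/625 = -1942/625 ≈ -3.1072)
(-11*(-9)*(-6) + Y)/(-1686 - 2811) = (-11*(-9)*(-6) - 1942/625)/(-1686 - 2811) = (99*(-6) - 1942/625)/(-4497) = (-594 - 1942/625)*(-1/4497) = -373192/625*(-1/4497) = 373192/2810625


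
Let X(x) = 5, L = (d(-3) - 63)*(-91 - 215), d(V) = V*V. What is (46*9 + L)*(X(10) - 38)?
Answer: -558954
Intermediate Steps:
d(V) = V²
L = 16524 (L = ((-3)² - 63)*(-91 - 215) = (9 - 63)*(-306) = -54*(-306) = 16524)
(46*9 + L)*(X(10) - 38) = (46*9 + 16524)*(5 - 38) = (414 + 16524)*(-33) = 16938*(-33) = -558954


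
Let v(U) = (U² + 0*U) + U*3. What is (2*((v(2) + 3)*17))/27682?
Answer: 221/13841 ≈ 0.015967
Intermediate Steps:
v(U) = U² + 3*U (v(U) = (U² + 0) + 3*U = U² + 3*U)
(2*((v(2) + 3)*17))/27682 = (2*((2*(3 + 2) + 3)*17))/27682 = (2*((2*5 + 3)*17))*(1/27682) = (2*((10 + 3)*17))*(1/27682) = (2*(13*17))*(1/27682) = (2*221)*(1/27682) = 442*(1/27682) = 221/13841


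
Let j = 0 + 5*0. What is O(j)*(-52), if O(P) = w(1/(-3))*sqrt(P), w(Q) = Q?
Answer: 0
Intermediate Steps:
j = 0 (j = 0 + 0 = 0)
O(P) = -sqrt(P)/3 (O(P) = (1/(-3))*sqrt(P) = (1*(-1/3))*sqrt(P) = -sqrt(P)/3)
O(j)*(-52) = -sqrt(0)/3*(-52) = -1/3*0*(-52) = 0*(-52) = 0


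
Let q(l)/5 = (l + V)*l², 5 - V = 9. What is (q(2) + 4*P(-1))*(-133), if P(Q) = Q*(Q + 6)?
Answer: 7980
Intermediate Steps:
V = -4 (V = 5 - 1*9 = 5 - 9 = -4)
P(Q) = Q*(6 + Q)
q(l) = 5*l²*(-4 + l) (q(l) = 5*((l - 4)*l²) = 5*((-4 + l)*l²) = 5*(l²*(-4 + l)) = 5*l²*(-4 + l))
(q(2) + 4*P(-1))*(-133) = (5*2²*(-4 + 2) + 4*(-(6 - 1)))*(-133) = (5*4*(-2) + 4*(-1*5))*(-133) = (-40 + 4*(-5))*(-133) = (-40 - 20)*(-133) = -60*(-133) = 7980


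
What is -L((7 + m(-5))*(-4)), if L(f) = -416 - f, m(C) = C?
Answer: 408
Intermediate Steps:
-L((7 + m(-5))*(-4)) = -(-416 - (7 - 5)*(-4)) = -(-416 - 2*(-4)) = -(-416 - 1*(-8)) = -(-416 + 8) = -1*(-408) = 408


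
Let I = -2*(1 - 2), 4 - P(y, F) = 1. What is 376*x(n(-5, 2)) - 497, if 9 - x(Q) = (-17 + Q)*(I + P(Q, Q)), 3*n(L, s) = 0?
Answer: 34847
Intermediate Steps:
n(L, s) = 0 (n(L, s) = (⅓)*0 = 0)
P(y, F) = 3 (P(y, F) = 4 - 1*1 = 4 - 1 = 3)
I = 2 (I = -2*(-1) = 2)
x(Q) = 94 - 5*Q (x(Q) = 9 - (-17 + Q)*(2 + 3) = 9 - (-17 + Q)*5 = 9 - (-85 + 5*Q) = 9 + (85 - 5*Q) = 94 - 5*Q)
376*x(n(-5, 2)) - 497 = 376*(94 - 5*0) - 497 = 376*(94 + 0) - 497 = 376*94 - 497 = 35344 - 497 = 34847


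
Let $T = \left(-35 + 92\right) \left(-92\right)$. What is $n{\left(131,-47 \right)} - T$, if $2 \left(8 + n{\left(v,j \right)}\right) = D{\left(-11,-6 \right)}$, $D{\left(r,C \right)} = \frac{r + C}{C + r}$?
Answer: $\frac{10473}{2} \approx 5236.5$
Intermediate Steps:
$D{\left(r,C \right)} = 1$ ($D{\left(r,C \right)} = \frac{C + r}{C + r} = 1$)
$n{\left(v,j \right)} = - \frac{15}{2}$ ($n{\left(v,j \right)} = -8 + \frac{1}{2} \cdot 1 = -8 + \frac{1}{2} = - \frac{15}{2}$)
$T = -5244$ ($T = 57 \left(-92\right) = -5244$)
$n{\left(131,-47 \right)} - T = - \frac{15}{2} - -5244 = - \frac{15}{2} + 5244 = \frac{10473}{2}$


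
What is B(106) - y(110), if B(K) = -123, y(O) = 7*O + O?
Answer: -1003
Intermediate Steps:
y(O) = 8*O
B(106) - y(110) = -123 - 8*110 = -123 - 1*880 = -123 - 880 = -1003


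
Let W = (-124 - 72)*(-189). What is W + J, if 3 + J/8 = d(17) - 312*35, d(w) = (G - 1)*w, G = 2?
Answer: -50204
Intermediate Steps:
W = 37044 (W = -196*(-189) = 37044)
d(w) = w (d(w) = (2 - 1)*w = 1*w = w)
J = -87248 (J = -24 + 8*(17 - 312*35) = -24 + 8*(17 - 10920) = -24 + 8*(-10903) = -24 - 87224 = -87248)
W + J = 37044 - 87248 = -50204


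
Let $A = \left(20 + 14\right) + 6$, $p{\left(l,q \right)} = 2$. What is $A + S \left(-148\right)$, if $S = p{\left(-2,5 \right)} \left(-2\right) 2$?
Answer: $1224$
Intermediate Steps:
$S = -8$ ($S = 2 \left(-2\right) 2 = \left(-4\right) 2 = -8$)
$A = 40$ ($A = 34 + 6 = 40$)
$A + S \left(-148\right) = 40 - -1184 = 40 + 1184 = 1224$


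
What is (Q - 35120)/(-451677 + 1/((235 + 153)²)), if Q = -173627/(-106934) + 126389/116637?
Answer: 32969065412269520920/424046599562746645473 ≈ 0.077749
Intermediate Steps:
Q = 33766613725/12472460958 (Q = -173627*(-1/106934) + 126389*(1/116637) = 173627/106934 + 126389/116637 = 33766613725/12472460958 ≈ 2.7073)
(Q - 35120)/(-451677 + 1/((235 + 153)²)) = (33766613725/12472460958 - 35120)/(-451677 + 1/((235 + 153)²)) = -437999062231235/(12472460958*(-451677 + 1/(388²))) = -437999062231235/(12472460958*(-451677 + 1/150544)) = -437999062231235/(12472460958*(-67997262287/150544)) = -437999062231235/12472460958*(-150544/67997262287) = 32969065412269520920/424046599562746645473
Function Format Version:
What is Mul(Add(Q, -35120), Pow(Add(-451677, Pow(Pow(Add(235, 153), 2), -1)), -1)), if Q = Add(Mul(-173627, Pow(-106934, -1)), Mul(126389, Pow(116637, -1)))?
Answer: Rational(32969065412269520920, 424046599562746645473) ≈ 0.077749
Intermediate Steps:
Q = Rational(33766613725, 12472460958) (Q = Add(Mul(-173627, Rational(-1, 106934)), Mul(126389, Rational(1, 116637))) = Add(Rational(173627, 106934), Rational(126389, 116637)) = Rational(33766613725, 12472460958) ≈ 2.7073)
Mul(Add(Q, -35120), Pow(Add(-451677, Pow(Pow(Add(235, 153), 2), -1)), -1)) = Mul(Add(Rational(33766613725, 12472460958), -35120), Pow(Add(-451677, Pow(Pow(Add(235, 153), 2), -1)), -1)) = Mul(Rational(-437999062231235, 12472460958), Pow(Add(-451677, Pow(Pow(388, 2), -1)), -1)) = Mul(Rational(-437999062231235, 12472460958), Pow(Add(-451677, Pow(150544, -1)), -1)) = Mul(Rational(-437999062231235, 12472460958), Pow(Add(-451677, Rational(1, 150544)), -1)) = Mul(Rational(-437999062231235, 12472460958), Pow(Rational(-67997262287, 150544), -1)) = Mul(Rational(-437999062231235, 12472460958), Rational(-150544, 67997262287)) = Rational(32969065412269520920, 424046599562746645473)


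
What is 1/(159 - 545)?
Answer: -1/386 ≈ -0.0025907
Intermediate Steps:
1/(159 - 545) = 1/(-386) = -1/386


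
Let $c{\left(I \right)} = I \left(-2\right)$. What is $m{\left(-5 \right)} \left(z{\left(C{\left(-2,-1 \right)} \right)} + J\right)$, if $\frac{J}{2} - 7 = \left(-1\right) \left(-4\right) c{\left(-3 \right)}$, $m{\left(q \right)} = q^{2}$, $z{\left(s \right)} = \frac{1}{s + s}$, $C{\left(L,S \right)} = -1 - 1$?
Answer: $\frac{6175}{4} \approx 1543.8$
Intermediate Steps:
$c{\left(I \right)} = - 2 I$
$C{\left(L,S \right)} = -2$
$z{\left(s \right)} = \frac{1}{2 s}$
$J = 62$ ($J = 14 + 2 \left(-1\right) \left(-4\right) \left(\left(-2\right) \left(-3\right)\right) = 14 + 2 \cdot 4 \cdot 6 = 14 + 2 \cdot 24 = 14 + 48 = 62$)
$m{\left(-5 \right)} \left(z{\left(C{\left(-2,-1 \right)} \right)} + J\right) = \left(-5\right)^{2} \left(\frac{1}{2 \left(-2\right)} + 62\right) = 25 \left(\frac{1}{2} \left(- \frac{1}{2}\right) + 62\right) = 25 \left(- \frac{1}{4} + 62\right) = 25 \cdot \frac{247}{4} = \frac{6175}{4}$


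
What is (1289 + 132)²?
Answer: 2019241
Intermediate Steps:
(1289 + 132)² = 1421² = 2019241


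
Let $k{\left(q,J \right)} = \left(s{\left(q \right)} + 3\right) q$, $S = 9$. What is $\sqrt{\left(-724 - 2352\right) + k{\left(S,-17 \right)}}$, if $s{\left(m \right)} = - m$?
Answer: $i \sqrt{3130} \approx 55.946 i$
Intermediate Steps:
$k{\left(q,J \right)} = q \left(3 - q\right)$ ($k{\left(q,J \right)} = \left(- q + 3\right) q = \left(3 - q\right) q = q \left(3 - q\right)$)
$\sqrt{\left(-724 - 2352\right) + k{\left(S,-17 \right)}} = \sqrt{\left(-724 - 2352\right) + 9 \left(3 - 9\right)} = \sqrt{-3076 + 9 \left(-6\right)} = \sqrt{-3076 - 54} = \sqrt{-3130} = i \sqrt{3130}$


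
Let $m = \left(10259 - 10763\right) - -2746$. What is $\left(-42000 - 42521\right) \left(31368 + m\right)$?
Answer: $-2840750810$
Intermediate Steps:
$m = 2242$ ($m = \left(10259 - 10763\right) + 2746 = -504 + 2746 = 2242$)
$\left(-42000 - 42521\right) \left(31368 + m\right) = \left(-42000 - 42521\right) \left(31368 + 2242\right) = \left(-84521\right) 33610 = -2840750810$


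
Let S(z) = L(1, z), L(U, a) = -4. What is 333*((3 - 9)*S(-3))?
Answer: 7992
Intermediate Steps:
S(z) = -4
333*((3 - 9)*S(-3)) = 333*((3 - 9)*(-4)) = 333*(-6*(-4)) = 333*24 = 7992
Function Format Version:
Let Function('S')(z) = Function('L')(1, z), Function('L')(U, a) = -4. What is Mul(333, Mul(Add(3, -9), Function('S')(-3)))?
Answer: 7992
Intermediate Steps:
Function('S')(z) = -4
Mul(333, Mul(Add(3, -9), Function('S')(-3))) = Mul(333, Mul(Add(3, -9), -4)) = Mul(333, Mul(-6, -4)) = Mul(333, 24) = 7992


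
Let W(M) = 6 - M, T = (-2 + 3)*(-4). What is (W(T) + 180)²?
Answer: 36100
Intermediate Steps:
T = -4 (T = 1*(-4) = -4)
(W(T) + 180)² = ((6 - 1*(-4)) + 180)² = ((6 + 4) + 180)² = (10 + 180)² = 190² = 36100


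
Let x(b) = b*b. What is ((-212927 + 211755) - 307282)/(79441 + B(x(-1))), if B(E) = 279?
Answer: -154227/39860 ≈ -3.8692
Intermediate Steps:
x(b) = b**2
((-212927 + 211755) - 307282)/(79441 + B(x(-1))) = ((-212927 + 211755) - 307282)/(79441 + 279) = (-1172 - 307282)/79720 = -308454*1/79720 = -154227/39860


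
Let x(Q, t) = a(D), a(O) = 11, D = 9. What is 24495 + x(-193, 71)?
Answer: 24506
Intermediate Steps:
x(Q, t) = 11
24495 + x(-193, 71) = 24495 + 11 = 24506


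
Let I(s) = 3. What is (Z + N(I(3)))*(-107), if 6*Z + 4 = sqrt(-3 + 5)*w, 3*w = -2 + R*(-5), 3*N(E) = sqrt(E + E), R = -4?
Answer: 214/3 - 107*sqrt(2) - 107*sqrt(6)/3 ≈ -167.35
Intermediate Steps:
N(E) = sqrt(2)*sqrt(E)/3 (N(E) = sqrt(E + E)/3 = sqrt(2*E)/3 = (sqrt(2)*sqrt(E))/3 = sqrt(2)*sqrt(E)/3)
w = 6 (w = (-2 - 4*(-5))/3 = (-2 + 20)/3 = (1/3)*18 = 6)
Z = -2/3 + sqrt(2) (Z = -2/3 + (sqrt(-3 + 5)*6)/6 = -2/3 + (sqrt(2)*6)/6 = -2/3 + (6*sqrt(2))/6 = -2/3 + sqrt(2) ≈ 0.74755)
(Z + N(I(3)))*(-107) = ((-2/3 + sqrt(2)) + sqrt(2)*sqrt(3)/3)*(-107) = ((-2/3 + sqrt(2)) + sqrt(6)/3)*(-107) = (-2/3 + sqrt(2) + sqrt(6)/3)*(-107) = 214/3 - 107*sqrt(2) - 107*sqrt(6)/3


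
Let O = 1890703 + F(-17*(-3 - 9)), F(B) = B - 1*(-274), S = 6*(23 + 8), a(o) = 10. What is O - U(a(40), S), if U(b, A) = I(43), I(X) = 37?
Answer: 1891144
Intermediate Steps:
S = 186 (S = 6*31 = 186)
F(B) = 274 + B (F(B) = B + 274 = 274 + B)
U(b, A) = 37
O = 1891181 (O = 1890703 + (274 - 17*(-3 - 9)) = 1890703 + (274 - 17*(-12)) = 1890703 + (274 + 204) = 1890703 + 478 = 1891181)
O - U(a(40), S) = 1891181 - 1*37 = 1891181 - 37 = 1891144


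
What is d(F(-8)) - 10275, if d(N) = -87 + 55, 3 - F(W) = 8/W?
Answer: -10307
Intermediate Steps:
F(W) = 3 - 8/W
d(N) = -32
d(F(-8)) - 10275 = -32 - 10275 = -10307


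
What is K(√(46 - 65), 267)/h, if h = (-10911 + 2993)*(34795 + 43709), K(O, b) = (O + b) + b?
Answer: -89/103599112 - I*√19/621594672 ≈ -8.5908e-7 - 7.0124e-9*I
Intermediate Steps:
K(O, b) = O + 2*b
h = -621594672 (h = -7918*78504 = -621594672)
K(√(46 - 65), 267)/h = (√(46 - 65) + 2*267)/(-621594672) = (√(-19) + 534)*(-1/621594672) = (I*√19 + 534)*(-1/621594672) = (534 + I*√19)*(-1/621594672) = -89/103599112 - I*√19/621594672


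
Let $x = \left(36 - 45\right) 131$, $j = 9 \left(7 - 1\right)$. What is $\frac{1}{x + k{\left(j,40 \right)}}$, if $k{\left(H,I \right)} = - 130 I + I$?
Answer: $- \frac{1}{6339} \approx -0.00015775$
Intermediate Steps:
$j = 54$ ($j = 9 \cdot 6 = 54$)
$k{\left(H,I \right)} = - 129 I$
$x = -1179$ ($x = \left(-9\right) 131 = -1179$)
$\frac{1}{x + k{\left(j,40 \right)}} = \frac{1}{-1179 - 5160} = \frac{1}{-6339} = - \frac{1}{6339}$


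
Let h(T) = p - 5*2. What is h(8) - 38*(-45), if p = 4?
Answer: 1704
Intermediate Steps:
h(T) = -6 (h(T) = 4 - 5*2 = 4 - 10 = -6)
h(8) - 38*(-45) = -6 - 38*(-45) = -6 + 1710 = 1704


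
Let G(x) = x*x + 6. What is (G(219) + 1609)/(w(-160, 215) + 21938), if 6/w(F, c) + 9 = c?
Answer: 5106328/2259617 ≈ 2.2598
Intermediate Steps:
w(F, c) = 6/(-9 + c)
G(x) = 6 + x² (G(x) = x² + 6 = 6 + x²)
(G(219) + 1609)/(w(-160, 215) + 21938) = ((6 + 219²) + 1609)/(6/(-9 + 215) + 21938) = ((6 + 47961) + 1609)/(6/206 + 21938) = (47967 + 1609)/(6*(1/206) + 21938) = 49576/(3/103 + 21938) = 49576/(2259617/103) = 49576*(103/2259617) = 5106328/2259617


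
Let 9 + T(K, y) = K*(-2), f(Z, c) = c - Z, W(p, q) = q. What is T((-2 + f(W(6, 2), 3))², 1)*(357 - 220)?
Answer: -1507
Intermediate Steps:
T(K, y) = -9 - 2*K (T(K, y) = -9 + K*(-2) = -9 - 2*K)
T((-2 + f(W(6, 2), 3))², 1)*(357 - 220) = (-9 - 2*(-2 + (3 - 1*2))²)*(357 - 220) = (-9 - 2*(-2 + (3 - 2))²)*137 = (-9 - 2*(-2 + 1)²)*137 = (-9 - 2*(-1)²)*137 = (-9 - 2*1)*137 = (-9 - 2)*137 = -11*137 = -1507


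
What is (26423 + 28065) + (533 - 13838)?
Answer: 41183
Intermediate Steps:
(26423 + 28065) + (533 - 13838) = 54488 - 13305 = 41183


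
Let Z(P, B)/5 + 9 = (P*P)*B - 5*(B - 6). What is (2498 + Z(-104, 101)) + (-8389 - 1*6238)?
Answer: 5447531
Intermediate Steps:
Z(P, B) = 105 - 25*B + 5*B*P² (Z(P, B) = -45 + 5*((P*P)*B - 5*(B - 6)) = -45 + 5*(P²*B - 5*(-6 + B)) = -45 + 5*(B*P² + (30 - 5*B)) = -45 + 5*(30 - 5*B + B*P²) = -45 + (150 - 25*B + 5*B*P²) = 105 - 25*B + 5*B*P²)
(2498 + Z(-104, 101)) + (-8389 - 1*6238) = (2498 + (105 - 25*101 + 5*101*(-104)²)) + (-8389 - 1*6238) = (2498 + (105 - 2525 + 5*101*10816)) + (-8389 - 6238) = (2498 + (105 - 2525 + 5462080)) - 14627 = (2498 + 5459660) - 14627 = 5462158 - 14627 = 5447531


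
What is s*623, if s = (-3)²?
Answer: 5607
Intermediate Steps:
s = 9
s*623 = 9*623 = 5607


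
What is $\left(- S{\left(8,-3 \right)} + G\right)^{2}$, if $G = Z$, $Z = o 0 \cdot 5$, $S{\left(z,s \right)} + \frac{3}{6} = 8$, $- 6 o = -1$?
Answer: $\frac{225}{4} \approx 56.25$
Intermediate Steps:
$o = \frac{1}{6}$ ($o = \left(- \frac{1}{6}\right) \left(-1\right) = \frac{1}{6} \approx 0.16667$)
$S{\left(z,s \right)} = \frac{15}{2}$ ($S{\left(z,s \right)} = - \frac{1}{2} + 8 = \frac{15}{2}$)
$Z = 0$ ($Z = \frac{1}{6} \cdot 0 \cdot 5 = 0 \cdot 5 = 0$)
$G = 0$
$\left(- S{\left(8,-3 \right)} + G\right)^{2} = \left(\left(-1\right) \frac{15}{2} + 0\right)^{2} = \left(- \frac{15}{2} + 0\right)^{2} = \left(- \frac{15}{2}\right)^{2} = \frac{225}{4}$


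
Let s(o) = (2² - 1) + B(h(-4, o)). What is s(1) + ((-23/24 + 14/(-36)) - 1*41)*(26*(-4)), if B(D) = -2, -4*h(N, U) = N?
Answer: 39646/9 ≈ 4405.1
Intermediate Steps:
h(N, U) = -N/4
s(o) = 1 (s(o) = (2² - 1) - 2 = (4 - 1) - 2 = 3 - 2 = 1)
s(1) + ((-23/24 + 14/(-36)) - 1*41)*(26*(-4)) = 1 + ((-23/24 + 14/(-36)) - 1*41)*(26*(-4)) = 1 + ((-23*1/24 + 14*(-1/36)) - 41)*(-104) = 1 + ((-23/24 - 7/18) - 41)*(-104) = 1 + (-97/72 - 41)*(-104) = 1 - 3049/72*(-104) = 1 + 39637/9 = 39646/9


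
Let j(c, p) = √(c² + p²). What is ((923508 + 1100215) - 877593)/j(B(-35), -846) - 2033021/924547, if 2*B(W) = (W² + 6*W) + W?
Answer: -2033021/924547 + 573065*√238954/238954 ≈ 1170.1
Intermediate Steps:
B(W) = W²/2 + 7*W/2 (B(W) = ((W² + 6*W) + W)/2 = (W² + 7*W)/2 = W²/2 + 7*W/2)
((923508 + 1100215) - 877593)/j(B(-35), -846) - 2033021/924547 = ((923508 + 1100215) - 877593)/(√(((½)*(-35)*(7 - 35))² + (-846)²)) - 2033021/924547 = (2023723 - 877593)/(√(((½)*(-35)*(-28))² + 715716)) - 2033021*1/924547 = 1146130/(√(490² + 715716)) - 2033021/924547 = 1146130/(√(240100 + 715716)) - 2033021/924547 = 1146130/(√955816) - 2033021/924547 = 1146130/((2*√238954)) - 2033021/924547 = 1146130*(√238954/477908) - 2033021/924547 = 573065*√238954/238954 - 2033021/924547 = -2033021/924547 + 573065*√238954/238954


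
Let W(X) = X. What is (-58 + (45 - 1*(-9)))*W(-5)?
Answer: 20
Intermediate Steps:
(-58 + (45 - 1*(-9)))*W(-5) = (-58 + (45 - 1*(-9)))*(-5) = (-58 + (45 + 9))*(-5) = (-58 + 54)*(-5) = -4*(-5) = 20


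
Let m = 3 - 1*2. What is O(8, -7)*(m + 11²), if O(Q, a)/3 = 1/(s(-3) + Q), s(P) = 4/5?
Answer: 915/22 ≈ 41.591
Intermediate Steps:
s(P) = ⅘ (s(P) = 4*(⅕) = ⅘)
O(Q, a) = 3/(⅘ + Q)
m = 1 (m = 3 - 2 = 1)
O(8, -7)*(m + 11²) = (15/(4 + 5*8))*(1 + 11²) = (15/(4 + 40))*(1 + 121) = (15/44)*122 = 915/22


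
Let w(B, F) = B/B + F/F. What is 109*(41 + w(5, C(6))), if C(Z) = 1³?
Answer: 4687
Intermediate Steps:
C(Z) = 1
w(B, F) = 2 (w(B, F) = 1 + 1 = 2)
109*(41 + w(5, C(6))) = 109*(41 + 2) = 109*43 = 4687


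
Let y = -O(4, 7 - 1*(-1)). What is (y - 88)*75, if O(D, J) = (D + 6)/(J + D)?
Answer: -13325/2 ≈ -6662.5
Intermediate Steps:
O(D, J) = (6 + D)/(D + J)
y = -⅚ (y = -(6 + 4)/(4 + (7 - 1*(-1))) = -10/(4 + (7 + 1)) = -10/(4 + 8) = -10/12 = -1*⅚ = -⅚ ≈ -0.83333)
(y - 88)*75 = (-⅚ - 88)*75 = -533/6*75 = -13325/2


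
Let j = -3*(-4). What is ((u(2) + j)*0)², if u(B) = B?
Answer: 0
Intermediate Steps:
j = 12
((u(2) + j)*0)² = ((2 + 12)*0)² = (14*0)² = 0² = 0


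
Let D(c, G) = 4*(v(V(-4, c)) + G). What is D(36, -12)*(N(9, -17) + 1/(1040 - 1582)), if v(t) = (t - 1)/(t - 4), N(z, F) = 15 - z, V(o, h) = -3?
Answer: -520160/1897 ≈ -274.20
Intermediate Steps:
v(t) = (-1 + t)/(-4 + t)
D(c, G) = 16/7 + 4*G (D(c, G) = 4*((-1 - 3)/(-4 - 3) + G) = 4*(-4/(-7) + G) = 4*(-⅐*(-4) + G) = 4*(4/7 + G) = 16/7 + 4*G)
D(36, -12)*(N(9, -17) + 1/(1040 - 1582)) = (16/7 + 4*(-12))*((15 - 1*9) + 1/(1040 - 1582)) = (16/7 - 48)*((15 - 9) + 1/(-542)) = -320*(6 - 1/542)/7 = -320/7*3251/542 = -520160/1897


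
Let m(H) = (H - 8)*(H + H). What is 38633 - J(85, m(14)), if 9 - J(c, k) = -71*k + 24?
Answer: 26720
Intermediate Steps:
m(H) = 2*H*(-8 + H) (m(H) = (-8 + H)*(2*H) = 2*H*(-8 + H))
J(c, k) = -15 + 71*k (J(c, k) = 9 - (-71*k + 24) = 9 - (24 - 71*k) = 9 + (-24 + 71*k) = -15 + 71*k)
38633 - J(85, m(14)) = 38633 - (-15 + 71*(2*14*(-8 + 14))) = 38633 - (-15 + 71*(2*14*6)) = 38633 - (-15 + 71*168) = 38633 - (-15 + 11928) = 38633 - 1*11913 = 38633 - 11913 = 26720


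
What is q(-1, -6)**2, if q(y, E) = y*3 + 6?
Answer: 9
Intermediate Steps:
q(y, E) = 6 + 3*y (q(y, E) = 3*y + 6 = 6 + 3*y)
q(-1, -6)**2 = (6 + 3*(-1))**2 = (6 - 3)**2 = 3**2 = 9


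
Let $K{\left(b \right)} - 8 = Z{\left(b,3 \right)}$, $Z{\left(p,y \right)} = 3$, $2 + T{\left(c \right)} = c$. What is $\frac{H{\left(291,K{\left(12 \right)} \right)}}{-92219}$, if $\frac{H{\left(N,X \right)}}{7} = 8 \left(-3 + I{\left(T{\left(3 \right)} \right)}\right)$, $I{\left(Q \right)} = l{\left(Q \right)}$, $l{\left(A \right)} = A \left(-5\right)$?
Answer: $\frac{448}{92219} \approx 0.004858$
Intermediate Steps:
$T{\left(c \right)} = -2 + c$
$l{\left(A \right)} = - 5 A$
$K{\left(b \right)} = 11$ ($K{\left(b \right)} = 8 + 3 = 11$)
$I{\left(Q \right)} = - 5 Q$
$H{\left(N,X \right)} = -448$ ($H{\left(N,X \right)} = 7 \cdot 8 \left(-3 - 5 \left(-2 + 3\right)\right) = 7 \cdot 8 \left(-3 - 5\right) = 7 \cdot 8 \left(-8\right) = 7 \left(-64\right) = -448$)
$\frac{H{\left(291,K{\left(12 \right)} \right)}}{-92219} = - \frac{448}{-92219} = \left(-448\right) \left(- \frac{1}{92219}\right) = \frac{448}{92219}$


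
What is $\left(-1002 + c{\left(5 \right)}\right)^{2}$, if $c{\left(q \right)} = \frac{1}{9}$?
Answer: $\frac{81306289}{81} \approx 1.0038 \cdot 10^{6}$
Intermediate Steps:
$c{\left(q \right)} = \frac{1}{9}$
$\left(-1002 + c{\left(5 \right)}\right)^{2} = \left(-1002 + \frac{1}{9}\right)^{2} = \left(- \frac{9017}{9}\right)^{2} = \frac{81306289}{81}$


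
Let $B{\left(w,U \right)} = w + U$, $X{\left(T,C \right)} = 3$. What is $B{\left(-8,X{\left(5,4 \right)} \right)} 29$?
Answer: $-145$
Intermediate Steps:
$B{\left(w,U \right)} = U + w$
$B{\left(-8,X{\left(5,4 \right)} \right)} 29 = \left(3 - 8\right) 29 = \left(-5\right) 29 = -145$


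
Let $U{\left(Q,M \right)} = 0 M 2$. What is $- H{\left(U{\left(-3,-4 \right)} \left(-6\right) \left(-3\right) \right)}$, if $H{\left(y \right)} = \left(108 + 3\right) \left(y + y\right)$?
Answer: $0$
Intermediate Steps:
$U{\left(Q,M \right)} = 0$ ($U{\left(Q,M \right)} = 0 \cdot 2 = 0$)
$H{\left(y \right)} = 222 y$ ($H{\left(y \right)} = 111 \cdot 2 y = 222 y$)
$- H{\left(U{\left(-3,-4 \right)} \left(-6\right) \left(-3\right) \right)} = - 222 \cdot 0 \left(-6\right) \left(-3\right) = - 222 \cdot 0 \left(-3\right) = - 222 \cdot 0 = \left(-1\right) 0 = 0$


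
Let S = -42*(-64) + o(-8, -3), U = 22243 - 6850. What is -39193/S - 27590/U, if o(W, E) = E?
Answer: -75264111/4592245 ≈ -16.389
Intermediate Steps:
U = 15393
S = 2685 (S = -42*(-64) - 3 = 2688 - 3 = 2685)
-39193/S - 27590/U = -39193/2685 - 27590/15393 = -75264111/4592245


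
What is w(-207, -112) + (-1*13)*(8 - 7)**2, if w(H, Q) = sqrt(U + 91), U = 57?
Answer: -13 + 2*sqrt(37) ≈ -0.83447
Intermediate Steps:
w(H, Q) = 2*sqrt(37) (w(H, Q) = sqrt(57 + 91) = sqrt(148) = 2*sqrt(37))
w(-207, -112) + (-1*13)*(8 - 7)**2 = 2*sqrt(37) + (-1*13)*(8 - 7)**2 = 2*sqrt(37) - 13*1**2 = 2*sqrt(37) - 13*1 = 2*sqrt(37) - 13 = -13 + 2*sqrt(37)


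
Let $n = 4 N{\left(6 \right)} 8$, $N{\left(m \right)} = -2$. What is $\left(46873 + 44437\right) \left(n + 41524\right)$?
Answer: $3785712600$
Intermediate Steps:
$n = -64$ ($n = 4 \left(-2\right) 8 = \left(-8\right) 8 = -64$)
$\left(46873 + 44437\right) \left(n + 41524\right) = \left(46873 + 44437\right) \left(-64 + 41524\right) = 91310 \cdot 41460 = 3785712600$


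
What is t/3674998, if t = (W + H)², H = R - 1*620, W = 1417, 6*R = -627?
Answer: 1918225/14699992 ≈ 0.13049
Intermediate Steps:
R = -209/2 (R = (⅙)*(-627) = -209/2 ≈ -104.50)
H = -1449/2 (H = -209/2 - 1*620 = -209/2 - 620 = -1449/2 ≈ -724.50)
t = 1918225/4 (t = (1417 - 1449/2)² = (1385/2)² = 1918225/4 ≈ 4.7956e+5)
t/3674998 = (1918225/4)/3674998 = (1918225/4)*(1/3674998) = 1918225/14699992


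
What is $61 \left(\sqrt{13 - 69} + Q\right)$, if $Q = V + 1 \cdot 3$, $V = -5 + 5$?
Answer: $183 + 122 i \sqrt{14} \approx 183.0 + 456.48 i$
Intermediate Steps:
$V = 0$
$Q = 3$ ($Q = 0 + 1 \cdot 3 = 0 + 3 = 3$)
$61 \left(\sqrt{13 - 69} + Q\right) = 61 \left(\sqrt{13 - 69} + 3\right) = 61 \left(\sqrt{-56} + 3\right) = 61 \left(2 i \sqrt{14} + 3\right) = 61 \left(3 + 2 i \sqrt{14}\right) = 183 + 122 i \sqrt{14}$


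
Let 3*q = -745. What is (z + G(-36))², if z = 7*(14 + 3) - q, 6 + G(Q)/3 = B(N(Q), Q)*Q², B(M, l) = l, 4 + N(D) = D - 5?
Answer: 175440348736/9 ≈ 1.9493e+10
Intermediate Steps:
q = -745/3 (q = (⅓)*(-745) = -745/3 ≈ -248.33)
N(D) = -9 + D (N(D) = -4 + (D - 5) = -4 + (-5 + D) = -9 + D)
G(Q) = -18 + 3*Q³ (G(Q) = -18 + 3*(Q*Q²) = -18 + 3*Q³)
z = 1102/3 (z = 7*(14 + 3) - 1*(-745/3) = 7*17 + 745/3 = 119 + 745/3 = 1102/3 ≈ 367.33)
(z + G(-36))² = (1102/3 + (-18 + 3*(-36)³))² = (1102/3 + (-18 + 3*(-46656)))² = (1102/3 + (-18 - 139968))² = (1102/3 - 139986)² = (-418856/3)² = 175440348736/9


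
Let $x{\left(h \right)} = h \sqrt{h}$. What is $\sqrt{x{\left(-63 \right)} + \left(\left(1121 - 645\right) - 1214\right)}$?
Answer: $3 \sqrt{-82 - 21 i \sqrt{7}} \approx 8.7594 - 28.543 i$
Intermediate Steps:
$x{\left(h \right)} = h^{\frac{3}{2}}$
$\sqrt{x{\left(-63 \right)} + \left(\left(1121 - 645\right) - 1214\right)} = \sqrt{\left(-63\right)^{\frac{3}{2}} + \left(\left(1121 - 645\right) - 1214\right)} = \sqrt{- 189 i \sqrt{7} + \left(476 - 1214\right)} = \sqrt{- 189 i \sqrt{7} - 738} = \sqrt{-738 - 189 i \sqrt{7}}$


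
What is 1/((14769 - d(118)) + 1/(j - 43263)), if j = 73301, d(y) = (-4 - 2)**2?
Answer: 30038/442549855 ≈ 6.7875e-5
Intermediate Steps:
d(y) = 36 (d(y) = (-6)**2 = 36)
1/((14769 - d(118)) + 1/(j - 43263)) = 1/((14769 - 1*36) + 1/(73301 - 43263)) = 1/((14769 - 36) + 1/30038) = 1/(14733 + 1/30038) = 1/(442549855/30038) = 30038/442549855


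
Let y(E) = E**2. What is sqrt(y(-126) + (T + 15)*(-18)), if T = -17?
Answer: 6*sqrt(442) ≈ 126.14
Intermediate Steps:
sqrt(y(-126) + (T + 15)*(-18)) = sqrt((-126)**2 + (-17 + 15)*(-18)) = sqrt(15876 - 2*(-18)) = sqrt(15876 + 36) = sqrt(15912) = 6*sqrt(442)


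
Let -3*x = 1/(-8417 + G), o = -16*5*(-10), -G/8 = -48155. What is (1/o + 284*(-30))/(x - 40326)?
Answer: 7705275573531/36469834316000 ≈ 0.21128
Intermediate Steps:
G = 385240 (G = -8*(-48155) = 385240)
o = 800 (o = -80*(-10) = 800)
x = -1/1130469 (x = -1/(3*(-8417 + 385240)) = -⅓/376823 = -⅓*1/376823 = -1/1130469 ≈ -8.8459e-7)
(1/o + 284*(-30))/(x - 40326) = (1/800 + 284*(-30))/(-1/1130469 - 40326) = (1/800 - 8520)/(-45587292895/1130469) = -6815999/800*(-1130469/45587292895) = 7705275573531/36469834316000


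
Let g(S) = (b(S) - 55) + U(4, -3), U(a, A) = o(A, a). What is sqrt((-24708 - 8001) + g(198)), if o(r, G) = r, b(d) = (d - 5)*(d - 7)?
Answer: 64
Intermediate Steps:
b(d) = (-7 + d)*(-5 + d) (b(d) = (-5 + d)*(-7 + d) = (-7 + d)*(-5 + d))
U(a, A) = A
g(S) = -23 + S**2 - 12*S (g(S) = ((35 + S**2 - 12*S) - 55) - 3 = (-20 + S**2 - 12*S) - 3 = -23 + S**2 - 12*S)
sqrt((-24708 - 8001) + g(198)) = sqrt((-24708 - 8001) + (-23 + 198**2 - 12*198)) = sqrt(-32709 + (-23 + 39204 - 2376)) = sqrt(-32709 + 36805) = sqrt(4096) = 64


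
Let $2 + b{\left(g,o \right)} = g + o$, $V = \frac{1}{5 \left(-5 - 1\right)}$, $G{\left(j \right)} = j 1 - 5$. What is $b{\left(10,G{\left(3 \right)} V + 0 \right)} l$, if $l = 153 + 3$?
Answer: $\frac{6292}{5} \approx 1258.4$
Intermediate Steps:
$G{\left(j \right)} = -5 + j$ ($G{\left(j \right)} = j - 5 = -5 + j$)
$l = 156$
$V = - \frac{1}{30}$ ($V = \frac{1}{5 \left(-6\right)} = \frac{1}{-30} = - \frac{1}{30} \approx -0.033333$)
$b{\left(g,o \right)} = -2 + g + o$ ($b{\left(g,o \right)} = -2 + \left(g + o\right) = -2 + g + o$)
$b{\left(10,G{\left(3 \right)} V + 0 \right)} l = \left(-2 + 10 + \left(\left(-5 + 3\right) \left(- \frac{1}{30}\right) + 0\right)\right) 156 = \left(-2 + 10 + \left(\left(-2\right) \left(- \frac{1}{30}\right) + 0\right)\right) 156 = \left(-2 + 10 + \left(\frac{1}{15} + 0\right)\right) 156 = \left(-2 + 10 + \frac{1}{15}\right) 156 = \frac{121}{15} \cdot 156 = \frac{6292}{5}$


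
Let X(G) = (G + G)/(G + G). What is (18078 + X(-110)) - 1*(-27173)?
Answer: 45252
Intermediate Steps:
X(G) = 1 (X(G) = (2*G)/((2*G)) = (2*G)*(1/(2*G)) = 1)
(18078 + X(-110)) - 1*(-27173) = (18078 + 1) - 1*(-27173) = 18079 + 27173 = 45252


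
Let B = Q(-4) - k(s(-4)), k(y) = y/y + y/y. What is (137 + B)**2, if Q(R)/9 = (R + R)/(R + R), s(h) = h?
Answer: 20736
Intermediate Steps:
Q(R) = 9 (Q(R) = 9*((R + R)/(R + R)) = 9*((2*R)/((2*R))) = 9*((2*R)*(1/(2*R))) = 9*1 = 9)
k(y) = 2 (k(y) = 1 + 1 = 2)
B = 7 (B = 9 - 1*2 = 9 - 2 = 7)
(137 + B)**2 = (137 + 7)**2 = 144**2 = 20736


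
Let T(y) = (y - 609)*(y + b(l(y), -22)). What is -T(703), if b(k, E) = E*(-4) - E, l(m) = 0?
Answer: -76422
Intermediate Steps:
b(k, E) = -5*E (b(k, E) = -4*E - E = -5*E)
T(y) = (-609 + y)*(110 + y) (T(y) = (y - 609)*(y - 5*(-22)) = (-609 + y)*(y + 110) = (-609 + y)*(110 + y))
-T(703) = -(-66990 + 703² - 499*703) = -(-66990 + 494209 - 350797) = -1*76422 = -76422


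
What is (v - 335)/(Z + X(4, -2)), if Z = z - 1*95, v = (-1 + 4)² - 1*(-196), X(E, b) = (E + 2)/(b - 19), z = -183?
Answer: 455/974 ≈ 0.46715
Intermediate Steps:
X(E, b) = (2 + E)/(-19 + b)
v = 205 (v = 3² + 196 = 9 + 196 = 205)
Z = -278 (Z = -183 - 1*95 = -183 - 95 = -278)
(v - 335)/(Z + X(4, -2)) = (205 - 335)/(-278 + (2 + 4)/(-19 - 2)) = -130/(-278 + 6/(-21)) = -130/(-278 - 1/21*6) = -130/(-278 - 2/7) = -130/(-1948/7) = -130*(-7/1948) = 455/974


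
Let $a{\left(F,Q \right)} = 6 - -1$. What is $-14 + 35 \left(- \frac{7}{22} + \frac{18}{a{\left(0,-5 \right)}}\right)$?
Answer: $\frac{1427}{22} \approx 64.864$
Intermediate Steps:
$a{\left(F,Q \right)} = 7$ ($a{\left(F,Q \right)} = 6 + 1 = 7$)
$-14 + 35 \left(- \frac{7}{22} + \frac{18}{a{\left(0,-5 \right)}}\right) = -14 + 35 \left(- \frac{7}{22} + \frac{18}{7}\right) = -14 + 35 \cdot \frac{347}{154} = -14 + \frac{1735}{22} = \frac{1427}{22}$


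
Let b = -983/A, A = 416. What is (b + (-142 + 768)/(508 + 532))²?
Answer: 13417569/4326400 ≈ 3.1013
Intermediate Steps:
b = -983/416 ≈ -2.3630
(b + (-142 + 768)/(508 + 532))² = (-983/416 + (-142 + 768)/(508 + 532))² = (-983/416 + 626/1040)² = (-983/416 + 626*(1/1040))² = (-983/416 + 313/520)² = (-3663/2080)² = 13417569/4326400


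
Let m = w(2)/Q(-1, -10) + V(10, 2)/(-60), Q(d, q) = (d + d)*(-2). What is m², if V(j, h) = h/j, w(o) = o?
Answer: 22201/90000 ≈ 0.24668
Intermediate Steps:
Q(d, q) = -4*d (Q(d, q) = (2*d)*(-2) = -4*d)
m = 149/300 (m = 2/((-4*(-1))) + (2/10)/(-60) = 2/4 + (2*(⅒))*(-1/60) = 2*(¼) + (⅕)*(-1/60) = ½ - 1/300 = 149/300 ≈ 0.49667)
m² = (149/300)² = 22201/90000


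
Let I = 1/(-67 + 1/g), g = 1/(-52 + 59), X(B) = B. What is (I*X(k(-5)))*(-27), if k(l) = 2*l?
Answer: -9/2 ≈ -4.5000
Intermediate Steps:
g = ⅐ (g = 1/7 = ⅐ ≈ 0.14286)
I = -1/60 (I = 1/(-67 + 1/(⅐)) = 1/(-67 + 7) = 1/(-60) = -1/60 ≈ -0.016667)
(I*X(k(-5)))*(-27) = -(-5)/30*(-27) = -1/60*(-10)*(-27) = (⅙)*(-27) = -9/2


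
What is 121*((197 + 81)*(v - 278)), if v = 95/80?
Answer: -74491351/8 ≈ -9.3114e+6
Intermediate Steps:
v = 19/16 (v = 95*(1/80) = 19/16 ≈ 1.1875)
121*((197 + 81)*(v - 278)) = 121*((197 + 81)*(19/16 - 278)) = 121*(278*(-4429/16)) = 121*(-615631/8) = -74491351/8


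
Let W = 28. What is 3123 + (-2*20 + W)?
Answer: 3111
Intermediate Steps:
3123 + (-2*20 + W) = 3123 + (-2*20 + 28) = 3123 + (-40 + 28) = 3123 - 12 = 3111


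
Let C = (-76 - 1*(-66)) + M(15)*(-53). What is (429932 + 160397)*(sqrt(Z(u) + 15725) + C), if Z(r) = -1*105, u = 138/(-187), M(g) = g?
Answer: -475214845 + 1180658*sqrt(3905) ≈ -4.0144e+8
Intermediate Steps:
u = -138/187 (u = 138*(-1/187) = -138/187 ≈ -0.73797)
Z(r) = -105
C = -805 (C = (-76 - 1*(-66)) + 15*(-53) = (-76 + 66) - 795 = -10 - 795 = -805)
(429932 + 160397)*(sqrt(Z(u) + 15725) + C) = (429932 + 160397)*(sqrt(-105 + 15725) - 805) = 590329*(sqrt(15620) - 805) = 590329*(2*sqrt(3905) - 805) = 590329*(-805 + 2*sqrt(3905)) = -475214845 + 1180658*sqrt(3905)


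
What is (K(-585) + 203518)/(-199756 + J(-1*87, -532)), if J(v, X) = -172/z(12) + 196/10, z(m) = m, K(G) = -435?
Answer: -3046245/2996261 ≈ -1.0167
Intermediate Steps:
J(v, X) = 79/15 (J(v, X) = -172/12 + 196/10 = -172*1/12 + 196*(1/10) = -43/3 + 98/5 = 79/15)
(K(-585) + 203518)/(-199756 + J(-1*87, -532)) = (-435 + 203518)/(-199756 + 79/15) = 203083/(-2996261/15) = 203083*(-15/2996261) = -3046245/2996261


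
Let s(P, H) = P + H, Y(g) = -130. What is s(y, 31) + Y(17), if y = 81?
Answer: -18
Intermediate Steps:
s(P, H) = H + P
s(y, 31) + Y(17) = (31 + 81) - 130 = 112 - 130 = -18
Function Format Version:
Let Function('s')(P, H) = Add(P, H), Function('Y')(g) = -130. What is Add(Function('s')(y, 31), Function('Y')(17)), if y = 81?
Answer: -18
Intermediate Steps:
Function('s')(P, H) = Add(H, P)
Add(Function('s')(y, 31), Function('Y')(17)) = Add(Add(31, 81), -130) = Add(112, -130) = -18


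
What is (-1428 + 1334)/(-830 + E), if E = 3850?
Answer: -47/1510 ≈ -0.031126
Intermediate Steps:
(-1428 + 1334)/(-830 + E) = (-1428 + 1334)/(-830 + 3850) = -94/3020 = -94*1/3020 = -47/1510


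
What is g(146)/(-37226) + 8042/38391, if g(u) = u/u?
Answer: 299333101/1429143366 ≈ 0.20945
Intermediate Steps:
g(u) = 1
g(146)/(-37226) + 8042/38391 = 1/(-37226) + 8042/38391 = 1*(-1/37226) + 8042*(1/38391) = -1/37226 + 8042/38391 = 299333101/1429143366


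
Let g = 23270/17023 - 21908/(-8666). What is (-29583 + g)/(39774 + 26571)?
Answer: -145451618423/326243394757 ≈ -0.44584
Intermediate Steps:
g = 287298852/73760659 (g = 23270*(1/17023) - 21908*(-1/8666) = 23270/17023 + 10954/4333 = 287298852/73760659 ≈ 3.8950)
(-29583 + g)/(39774 + 26571) = (-29583 + 287298852/73760659)/(39774 + 26571) = -2181774276345/73760659/66345 = -2181774276345/73760659*1/66345 = -145451618423/326243394757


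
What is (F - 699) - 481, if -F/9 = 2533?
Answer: -23977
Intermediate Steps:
F = -22797 (F = -9*2533 = -22797)
(F - 699) - 481 = (-22797 - 699) - 481 = -23496 - 481 = -23977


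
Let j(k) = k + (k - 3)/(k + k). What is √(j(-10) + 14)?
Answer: √465/10 ≈ 2.1564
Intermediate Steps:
j(k) = k + (-3 + k)/(2*k) (j(k) = k + (-3 + k)/((2*k)) = k + (-3 + k)*(1/(2*k)) = k + (-3 + k)/(2*k))
√(j(-10) + 14) = √((½ - 10 - 3/2/(-10)) + 14) = √((½ - 10 - 3/2*(-⅒)) + 14) = √((½ - 10 + 3/20) + 14) = √(-187/20 + 14) = √(93/20) = √465/10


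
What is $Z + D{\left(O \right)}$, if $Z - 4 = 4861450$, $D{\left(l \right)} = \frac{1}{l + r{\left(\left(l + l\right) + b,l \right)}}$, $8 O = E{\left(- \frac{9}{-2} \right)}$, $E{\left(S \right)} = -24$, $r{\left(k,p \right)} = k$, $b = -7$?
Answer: $\frac{77783263}{16} \approx 4.8615 \cdot 10^{6}$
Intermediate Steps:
$O = -3$ ($O = \frac{1}{8} \left(-24\right) = -3$)
$D{\left(l \right)} = \frac{1}{-7 + 3 l}$ ($D{\left(l \right)} = \frac{1}{l + \left(\left(l + l\right) - 7\right)} = \frac{1}{l + \left(2 l - 7\right)} = \frac{1}{l + \left(-7 + 2 l\right)} = \frac{1}{-7 + 3 l}$)
$Z = 4861454$ ($Z = 4 + 4861450 = 4861454$)
$Z + D{\left(O \right)} = 4861454 + \frac{1}{-7 + 3 \left(-3\right)} = 4861454 + \frac{1}{-7 - 9} = 4861454 + \frac{1}{-16} = 4861454 - \frac{1}{16} = \frac{77783263}{16}$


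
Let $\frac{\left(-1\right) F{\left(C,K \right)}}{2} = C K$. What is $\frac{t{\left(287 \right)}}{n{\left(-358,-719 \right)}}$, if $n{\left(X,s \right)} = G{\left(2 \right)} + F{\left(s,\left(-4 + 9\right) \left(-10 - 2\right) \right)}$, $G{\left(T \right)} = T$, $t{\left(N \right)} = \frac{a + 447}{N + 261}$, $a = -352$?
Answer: $- \frac{95}{47280344} \approx -2.0093 \cdot 10^{-6}$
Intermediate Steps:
$t{\left(N \right)} = \frac{95}{261 + N}$ ($t{\left(N \right)} = \frac{-352 + 447}{N + 261} = \frac{95}{261 + N}$)
$F{\left(C,K \right)} = - 2 C K$
$n{\left(X,s \right)} = 2 + 120 s$ ($n{\left(X,s \right)} = 2 - 2 s \left(-4 + 9\right) \left(-10 - 2\right) = 2 - 2 s 5 \left(-12\right) = 2 - 2 s \left(-60\right) = 2 + 120 s$)
$\frac{t{\left(287 \right)}}{n{\left(-358,-719 \right)}} = \frac{95 \frac{1}{261 + 287}}{2 + 120 \left(-719\right)} = \frac{95 \cdot \frac{1}{548}}{2 - 86280} = \frac{95 \cdot \frac{1}{548}}{-86278} = \frac{95}{548} \left(- \frac{1}{86278}\right) = - \frac{95}{47280344}$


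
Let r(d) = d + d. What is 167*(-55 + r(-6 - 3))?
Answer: -12191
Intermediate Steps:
r(d) = 2*d
167*(-55 + r(-6 - 3)) = 167*(-55 + 2*(-6 - 3)) = 167*(-55 + 2*(-9)) = 167*(-55 - 18) = 167*(-73) = -12191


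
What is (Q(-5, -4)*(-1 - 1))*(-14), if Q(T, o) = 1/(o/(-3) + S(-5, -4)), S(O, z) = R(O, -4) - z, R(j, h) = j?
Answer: 84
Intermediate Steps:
S(O, z) = O - z
Q(T, o) = 1/(-1 - o/3) (Q(T, o) = 1/(o/(-3) + (-5 - 1*(-4))) = 1/(o*(-1/3) + (-5 + 4)) = 1/(-o/3 - 1) = 1/(-1 - o/3))
(Q(-5, -4)*(-1 - 1))*(-14) = ((-3/(3 - 4))*(-1 - 1))*(-14) = (-3/(-1)*(-2))*(-14) = (-3*(-1)*(-2))*(-14) = (3*(-2))*(-14) = -6*(-14) = 84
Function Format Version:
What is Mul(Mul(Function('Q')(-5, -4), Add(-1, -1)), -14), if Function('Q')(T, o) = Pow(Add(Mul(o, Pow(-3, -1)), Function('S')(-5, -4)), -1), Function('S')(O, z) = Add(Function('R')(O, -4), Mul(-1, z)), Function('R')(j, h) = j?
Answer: 84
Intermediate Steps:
Function('S')(O, z) = Add(O, Mul(-1, z))
Function('Q')(T, o) = Pow(Add(-1, Mul(Rational(-1, 3), o)), -1) (Function('Q')(T, o) = Pow(Add(Mul(o, Pow(-3, -1)), Add(-5, Mul(-1, -4))), -1) = Pow(Add(Mul(o, Rational(-1, 3)), Add(-5, 4)), -1) = Pow(Add(Mul(Rational(-1, 3), o), -1), -1) = Pow(Add(-1, Mul(Rational(-1, 3), o)), -1))
Mul(Mul(Function('Q')(-5, -4), Add(-1, -1)), -14) = Mul(Mul(Mul(-3, Pow(Add(3, -4), -1)), Add(-1, -1)), -14) = Mul(Mul(Mul(-3, Pow(-1, -1)), -2), -14) = Mul(Mul(Mul(-3, -1), -2), -14) = Mul(Mul(3, -2), -14) = Mul(-6, -14) = 84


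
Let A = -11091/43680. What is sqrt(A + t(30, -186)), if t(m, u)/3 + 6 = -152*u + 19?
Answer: sqrt(1124291443730)/3640 ≈ 291.30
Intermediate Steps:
A = -3697/14560 (A = -11091*1/43680 = -3697/14560 ≈ -0.25391)
t(m, u) = 39 - 456*u (t(m, u) = -18 + 3*(-152*u + 19) = -18 + 3*(19 - 152*u) = -18 + (57 - 456*u) = 39 - 456*u)
sqrt(A + t(30, -186)) = sqrt(-3697/14560 + (39 - 456*(-186))) = sqrt(-3697/14560 + (39 + 84816)) = sqrt(-3697/14560 + 84855) = sqrt(1235485103/14560) = sqrt(1124291443730)/3640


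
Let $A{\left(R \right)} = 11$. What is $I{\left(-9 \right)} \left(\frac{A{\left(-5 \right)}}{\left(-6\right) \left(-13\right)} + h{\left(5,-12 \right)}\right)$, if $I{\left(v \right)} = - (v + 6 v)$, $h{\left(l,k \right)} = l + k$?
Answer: $- \frac{11235}{26} \approx -432.12$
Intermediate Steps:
$h{\left(l,k \right)} = k + l$
$I{\left(v \right)} = - 7 v$
$I{\left(-9 \right)} \left(\frac{A{\left(-5 \right)}}{\left(-6\right) \left(-13\right)} + h{\left(5,-12 \right)}\right) = \left(-7\right) \left(-9\right) \left(\frac{11}{\left(-6\right) \left(-13\right)} + \left(-12 + 5\right)\right) = 63 \left(\frac{11}{78} - 7\right) = 63 \left(- \frac{535}{78}\right) = - \frac{11235}{26}$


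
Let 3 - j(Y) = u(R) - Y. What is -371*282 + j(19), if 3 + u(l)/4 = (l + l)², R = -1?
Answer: -104604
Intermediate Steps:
u(l) = -12 + 16*l² (u(l) = -12 + 4*(l + l)² = -12 + 4*(2*l)² = -12 + 4*(4*l²) = -12 + 16*l²)
j(Y) = -1 + Y (j(Y) = 3 - ((-12 + 16*(-1)²) - Y) = 3 - ((-12 + 16*1) - Y) = 3 - ((-12 + 16) - Y) = 3 - (4 - Y) = 3 + (-4 + Y) = -1 + Y)
-371*282 + j(19) = -371*282 + (-1 + 19) = -104622 + 18 = -104604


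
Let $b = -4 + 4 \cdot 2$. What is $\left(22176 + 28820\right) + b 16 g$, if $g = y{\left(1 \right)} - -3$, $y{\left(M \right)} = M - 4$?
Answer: $50996$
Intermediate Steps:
$y{\left(M \right)} = -4 + M$ ($y{\left(M \right)} = M - 4 = -4 + M$)
$b = 4$ ($b = -4 + 8 = 4$)
$g = 0$ ($g = \left(-4 + 1\right) - -3 = -3 + 3 = 0$)
$\left(22176 + 28820\right) + b 16 g = \left(22176 + 28820\right) + 4 \cdot 16 \cdot 0 = 50996 + 64 \cdot 0 = 50996 + 0 = 50996$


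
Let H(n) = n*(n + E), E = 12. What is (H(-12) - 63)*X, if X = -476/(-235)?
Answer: -29988/235 ≈ -127.61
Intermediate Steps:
H(n) = n*(12 + n) (H(n) = n*(n + 12) = n*(12 + n))
X = 476/235 (X = -476*(-1/235) = 476/235 ≈ 2.0255)
(H(-12) - 63)*X = (-12*(12 - 12) - 63)*(476/235) = (-12*0 - 63)*(476/235) = (0 - 63)*(476/235) = -63*476/235 = -29988/235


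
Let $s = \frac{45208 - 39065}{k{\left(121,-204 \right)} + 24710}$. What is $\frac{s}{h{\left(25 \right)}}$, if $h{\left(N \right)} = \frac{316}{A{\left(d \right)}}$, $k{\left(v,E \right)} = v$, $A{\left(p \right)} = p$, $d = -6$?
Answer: $- \frac{6143}{1307766} \approx -0.0046973$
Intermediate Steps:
$h{\left(N \right)} = - \frac{158}{3}$ ($h{\left(N \right)} = \frac{316}{-6} = 316 \left(- \frac{1}{6}\right) = - \frac{158}{3}$)
$s = \frac{6143}{24831}$ ($s = \frac{45208 - 39065}{121 + 24710} = \frac{6143}{24831} \approx 0.24739$)
$\frac{s}{h{\left(25 \right)}} = \frac{6143}{24831 \left(- \frac{158}{3}\right)} = \frac{6143}{24831} \left(- \frac{3}{158}\right) = - \frac{6143}{1307766}$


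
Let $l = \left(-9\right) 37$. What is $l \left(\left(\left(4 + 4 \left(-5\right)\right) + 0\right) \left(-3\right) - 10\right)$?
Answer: $-12654$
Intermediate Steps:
$l = -333$
$l \left(\left(\left(4 + 4 \left(-5\right)\right) + 0\right) \left(-3\right) - 10\right) = - 333 \left(\left(\left(4 + 4 \left(-5\right)\right) + 0\right) \left(-3\right) - 10\right) = - 333 \left(\left(\left(4 - 20\right) + 0\right) \left(-3\right) - 10\right) = - 333 \left(\left(-16 + 0\right) \left(-3\right) - 10\right) = - 333 \left(\left(-16\right) \left(-3\right) - 10\right) = - 333 \left(48 - 10\right) = \left(-333\right) 38 = -12654$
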